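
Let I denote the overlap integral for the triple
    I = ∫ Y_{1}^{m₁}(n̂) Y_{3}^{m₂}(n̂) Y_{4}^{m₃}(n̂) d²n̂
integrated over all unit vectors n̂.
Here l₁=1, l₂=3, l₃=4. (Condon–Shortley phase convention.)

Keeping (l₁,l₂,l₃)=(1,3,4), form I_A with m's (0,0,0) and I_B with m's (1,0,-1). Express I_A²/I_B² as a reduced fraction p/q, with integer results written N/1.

Shared (l₁,l₂,l₃)=(1,3,4): N and (l;000)² cancel in I_A²/I_B².
A: Δ = 0!·2!·6!/9! = 1/252; Racah Σ t=0..0: t=0:+1/36 = 1/36; ⇒ 3j(1 3 4; 0 0 0)² = 4/63, sgn +1
B: Δ = 0!·2!·6!/9! = 1/252; Racah Σ t=0..0: t=0:+1/72 = 1/72; ⇒ 3j(1 3 4; 1 0 -1)² = 5/126, sgn -1
I_A²/I_B² = (4/63)/(5/126) = 8/5

8/5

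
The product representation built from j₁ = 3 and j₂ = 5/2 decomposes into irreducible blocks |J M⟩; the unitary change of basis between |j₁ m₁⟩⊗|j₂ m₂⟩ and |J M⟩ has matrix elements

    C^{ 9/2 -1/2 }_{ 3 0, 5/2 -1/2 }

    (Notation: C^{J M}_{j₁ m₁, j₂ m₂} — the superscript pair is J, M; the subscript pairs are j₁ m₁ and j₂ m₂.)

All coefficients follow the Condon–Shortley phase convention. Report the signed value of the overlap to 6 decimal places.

√[10·1!5!4!/11! · 3!3!2!3!4!5!] = √(69120/77)
  +(−1)^0/∏(0,1,3,2,2,2)! = 1/48  (running 1/48)
  +(−1)^1/∏(1,0,2,1,3,3)! = -1/72  (running 1/144)
⟨..|..⟩ = √(69120/77)·(1/144) = +0.208063

+√(10/231) = +0.208063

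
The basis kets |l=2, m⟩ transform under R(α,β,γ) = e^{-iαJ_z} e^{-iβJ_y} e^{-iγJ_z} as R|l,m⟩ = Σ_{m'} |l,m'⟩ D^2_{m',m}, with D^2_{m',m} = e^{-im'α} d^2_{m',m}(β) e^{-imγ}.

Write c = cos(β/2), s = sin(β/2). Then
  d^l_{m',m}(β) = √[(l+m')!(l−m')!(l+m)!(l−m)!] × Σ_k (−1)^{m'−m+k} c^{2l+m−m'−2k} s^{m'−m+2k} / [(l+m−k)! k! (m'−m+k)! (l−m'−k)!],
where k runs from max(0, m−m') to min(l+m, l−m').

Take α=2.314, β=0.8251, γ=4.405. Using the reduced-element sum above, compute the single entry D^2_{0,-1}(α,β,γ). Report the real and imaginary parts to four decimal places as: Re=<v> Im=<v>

First d^2_{0,-1}(β=0.8251), then the phase factors e^{-i(0)α} and e^{-i(-1)γ}:
With c≡cos(β/2)=0.916101 and s≡sin(β/2)=0.400947, N=[2·2·1·6]^{1/2}=4.898979
k∈{0,1} keeps every argument non-negative
  k=0: (−1)^1·4.8990/(2)·0.9161^3·0.4009^1 = -0.755080
  k=1: (−1)^2·4.8990/(2)·0.9161^1·0.4009^3 = +0.144637
d^2_{0,-1}(0.8251) = -0.755080 +0.144637 = -0.610443
Phases: e^{-i·(0)·2.3140}=+1.000000+0.000000i, e^{-i·(-1)·4.4050}=-0.302571-0.953127i ⇒ D=+0.184702+0.581830i

Re=0.1847 Im=0.5818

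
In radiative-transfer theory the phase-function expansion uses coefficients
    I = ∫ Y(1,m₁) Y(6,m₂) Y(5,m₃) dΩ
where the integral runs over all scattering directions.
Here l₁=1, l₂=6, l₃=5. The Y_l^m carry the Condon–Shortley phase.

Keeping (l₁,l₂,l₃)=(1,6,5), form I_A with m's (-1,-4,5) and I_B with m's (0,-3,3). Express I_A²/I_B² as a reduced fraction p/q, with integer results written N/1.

l's match ⇒ only the (l;m) 3-j factors differ between A and B.
A: triangle coeff Δ(1,6,5) = 1/858; Σ_t [2,2]: t=2:+1/7257600 = 1/7257600; (3j)²=1/858 [(1 6 5; -1 -4 5)], sign=+1
B: triangle coeff Δ(1,6,5) = 1/858; Σ_t [1,1]: t=1:−1/80640 = -1/80640; (3j)²=9/286 [(1 6 5; 0 -3 3)], sign=-1
I_A²/I_B² = (1/858)/(9/286) = 1/27

1/27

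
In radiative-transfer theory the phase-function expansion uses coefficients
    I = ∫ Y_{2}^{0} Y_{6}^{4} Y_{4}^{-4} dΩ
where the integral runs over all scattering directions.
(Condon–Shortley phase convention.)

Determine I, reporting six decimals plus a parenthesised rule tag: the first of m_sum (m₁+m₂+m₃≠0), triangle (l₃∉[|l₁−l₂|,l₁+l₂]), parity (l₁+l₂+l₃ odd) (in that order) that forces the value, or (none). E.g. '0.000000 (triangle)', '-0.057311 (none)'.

0.106690 (none)

m-sum 0 ✓  L=12 even ✓  4≤4≤8 ✓
Π(2lᵢ+1) = 5×13×9 = 585
triangle coeff Δ(2,6,4) = 1/6435
Σ_t [2,2]: t=2:+1/2304 = 1/2304
(3j)²=5/143 [(2 6 4; 0 0 0)], sign=+1
Σ_t [2,2]: t=2:+1/161280 = 1/161280
(3j)²=1/143 [(2 6 4; 0 4 -4)], sign=+1
⇒ 4πI² = 225/1573
I = (+1)√(225/1573/(4π)) = 0.10668957
No selection rule forces the value: the integral is nonzero (none).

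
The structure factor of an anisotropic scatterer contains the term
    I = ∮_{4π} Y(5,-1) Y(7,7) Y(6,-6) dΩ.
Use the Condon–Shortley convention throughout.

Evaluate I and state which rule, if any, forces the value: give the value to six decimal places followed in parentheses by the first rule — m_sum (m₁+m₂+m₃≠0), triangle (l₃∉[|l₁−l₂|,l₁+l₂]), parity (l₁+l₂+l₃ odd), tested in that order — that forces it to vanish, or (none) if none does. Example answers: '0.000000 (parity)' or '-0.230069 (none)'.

-0.114955 (none)

m-sum 0 ✓  L=18 even ✓  2≤6≤12 ✓
Π(2lᵢ+1) = 11×15×13 = 2145
triangle coeff Δ(5,7,6) = 1/174594420
Σ_t [1,5]: t=1:−1/4147200 t=2:+1/207360 t=3:−1/82944 t=4:+1/207360 t=5:−1/4147200 = -1/345600
(3j)²=420/46189 [(5 7 6; 0 0 0)], sign=-1
Σ_t [6,6]: t=6:+1/696729600 = 1/696729600
(3j)²=11/1292 [(5 7 6; -1 7 -6)], sign=+1
⇒ 4πI² = 17325/104329
I = (-1)√(17325/104329/(4π)) = -0.11495534
No selection rule forces the value: the integral is nonzero (none).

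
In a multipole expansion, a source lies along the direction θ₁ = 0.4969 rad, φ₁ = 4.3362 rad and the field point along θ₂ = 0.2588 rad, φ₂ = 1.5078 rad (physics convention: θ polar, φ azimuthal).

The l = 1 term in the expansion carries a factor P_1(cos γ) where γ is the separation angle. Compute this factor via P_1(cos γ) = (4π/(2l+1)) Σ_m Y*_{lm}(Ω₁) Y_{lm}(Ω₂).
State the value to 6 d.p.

0.733726

Addition theorem: P_1(cos γ) = (4π/3) Σ_m Y*_{lm}(Ω₁) Y_{lm}(Ω₂), m = −1…1:
  [-1]  conj(Y_{1,-1})(Ω₁) = (-0.060507, -0.153181) ; Y_{1,-1}(Ω₂) = (0.005566, -0.088244) ; Δ = (-0.013854, 0.004487)
  [+0]  conj(Y_{1,0})(Ω₁) = (0.429513, -0.000000) ; Y_{1,0}(Ω₂) = (0.472331, 0.000000) ; Δ = (0.202872, 0.000000)
  [+1]  conj(Y_{1,1})(Ω₁) = (0.060507, -0.153181) ; Y_{1,1}(Ω₂) = (-0.005566, -0.088244) ; Δ = (-0.013854, -0.004487)
Accumulated sum (0.175164, 0.000000); after 4π/(2l+1) scaling, (0.733726, 0.000000) ⇒ P_1 = 0.733726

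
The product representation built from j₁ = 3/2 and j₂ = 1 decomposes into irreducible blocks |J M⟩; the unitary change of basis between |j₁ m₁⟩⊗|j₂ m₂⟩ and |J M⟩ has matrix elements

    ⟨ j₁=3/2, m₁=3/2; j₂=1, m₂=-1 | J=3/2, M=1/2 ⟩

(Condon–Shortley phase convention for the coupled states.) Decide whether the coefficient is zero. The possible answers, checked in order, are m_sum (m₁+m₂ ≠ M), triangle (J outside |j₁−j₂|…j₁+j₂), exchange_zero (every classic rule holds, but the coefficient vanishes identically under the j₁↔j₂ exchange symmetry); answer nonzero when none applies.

m-sum: m₁+m₂ = 3/2+(-1) = 1/2, M = 1/2  ✓
triangle: |j₁−j₂| = 1/2 ≤ J = 3/2 ≤ j₁+j₂ = 5/2  ✓
exchange: j₁≠j₂ or m₁≠m₂ — the exchange symmetry imposes no constraint here
value check: CG = +√(2/5) = +0.632456 ≠ 0

nonzero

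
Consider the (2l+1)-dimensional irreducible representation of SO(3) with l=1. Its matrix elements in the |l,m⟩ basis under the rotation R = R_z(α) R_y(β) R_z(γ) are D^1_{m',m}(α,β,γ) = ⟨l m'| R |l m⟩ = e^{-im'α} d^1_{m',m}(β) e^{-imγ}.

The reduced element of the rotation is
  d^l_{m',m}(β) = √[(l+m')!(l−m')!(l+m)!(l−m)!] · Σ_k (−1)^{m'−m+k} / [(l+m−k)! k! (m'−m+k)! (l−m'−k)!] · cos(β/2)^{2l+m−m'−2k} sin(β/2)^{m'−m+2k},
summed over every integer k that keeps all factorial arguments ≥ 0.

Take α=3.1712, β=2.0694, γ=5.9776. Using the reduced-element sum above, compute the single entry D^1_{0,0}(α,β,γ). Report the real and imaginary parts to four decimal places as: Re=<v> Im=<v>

Re=-0.4782 Im=0.0000

Split into d^1_{0,0}(β=2.0694) × two z-phases.
c=cos(2.069400/2)=0.510784, s=sin(2.069400/2)=0.859709; N=√[1·1·1·1]=1.000000
The bounds max(0,m−m')=0 and min(l+m,l−m')=1 give 2 terms
  k=0: (−1)^0·1.0000/(1)·0.5108^2·0.8597^0 = +0.260900
  k=1: (−1)^1·1.0000/(1)·0.5108^0·0.8597^2 = -0.739100
d^1_{0,0}(2.0694) = +0.260900 -0.739100 = -0.478200
D = (+1.000000+0.000000i)·(-0.478200)·(+1.000000+0.000000i) = -0.478200+0.000000i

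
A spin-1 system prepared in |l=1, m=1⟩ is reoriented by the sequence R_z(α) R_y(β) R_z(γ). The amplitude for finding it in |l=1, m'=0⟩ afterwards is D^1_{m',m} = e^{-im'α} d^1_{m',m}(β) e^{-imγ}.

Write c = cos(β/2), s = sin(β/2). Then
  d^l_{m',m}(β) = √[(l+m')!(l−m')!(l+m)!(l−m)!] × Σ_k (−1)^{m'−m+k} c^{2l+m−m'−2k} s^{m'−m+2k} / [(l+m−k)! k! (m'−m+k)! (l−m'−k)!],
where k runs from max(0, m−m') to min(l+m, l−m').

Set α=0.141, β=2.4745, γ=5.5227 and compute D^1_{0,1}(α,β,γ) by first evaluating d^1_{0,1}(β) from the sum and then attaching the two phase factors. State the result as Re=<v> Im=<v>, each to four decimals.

Split into d^1_{0,1}(β=2.4745) × two z-phases.
With c≡cos(β/2)=0.327396 and s≡sin(β/2)=0.944887, N=[1·1·2·1]^{1/2}=1.414214
Admissible k: 1..1 (factorial args all ≥0)
  k=1: (−1)^0·1.4142/(1)·0.3274^1·0.9449^1 = +0.437490
d^1_{0,1}(2.4745) = +0.437490
D = (+1.000000+0.000000i)·(+0.437490)·(+0.724502+0.689273i) = +0.316962+0.301550i

Re=0.3170 Im=0.3016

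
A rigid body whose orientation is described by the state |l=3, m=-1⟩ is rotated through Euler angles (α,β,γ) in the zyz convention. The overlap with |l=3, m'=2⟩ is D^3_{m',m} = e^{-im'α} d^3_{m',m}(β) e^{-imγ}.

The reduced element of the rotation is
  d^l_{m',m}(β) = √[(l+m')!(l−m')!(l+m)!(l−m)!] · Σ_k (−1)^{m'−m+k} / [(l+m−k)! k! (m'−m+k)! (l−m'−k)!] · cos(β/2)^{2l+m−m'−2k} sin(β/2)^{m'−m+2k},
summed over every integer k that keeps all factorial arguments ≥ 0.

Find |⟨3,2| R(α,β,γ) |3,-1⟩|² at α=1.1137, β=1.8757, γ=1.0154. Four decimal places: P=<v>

P=0.0024

First d^3_{2,-1}(β=1.8757), then the phase factors e^{-i(2)α} and e^{-i(-1)γ}:
Half-angle: c=0.591523, s=0.806288. N=√(120·1·2·24)=75.894664
k∈{0,1} keeps every argument non-negative
  k=0: (−1)^3·75.8947/(12)·0.5915^3·0.8063^3 = -0.686145
  k=1: (−1)^4·75.8947/(24)·0.5915^1·0.8063^5 = +0.637416
d^3_{2,-1}(1.8757) = -0.686145 +0.637416 = -0.048728
|D^3_{2,-1}|² = |d^3_{2,-1}(β)|² = (-0.048728)² = 0.002374 (the z-rotation phases have unit modulus)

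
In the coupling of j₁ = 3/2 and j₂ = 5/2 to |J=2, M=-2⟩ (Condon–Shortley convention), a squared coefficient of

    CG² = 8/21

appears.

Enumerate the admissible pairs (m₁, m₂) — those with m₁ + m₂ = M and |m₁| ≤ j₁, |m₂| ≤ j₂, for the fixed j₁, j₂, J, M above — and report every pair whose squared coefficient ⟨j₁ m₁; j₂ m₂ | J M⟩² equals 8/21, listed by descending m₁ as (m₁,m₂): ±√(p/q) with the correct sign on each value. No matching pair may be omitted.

Admissible pairs with m₁+m₂ = M = -2: (-3/2,-1/2), (-1/2,-3/2), (1/2,-5/2)
  (m₁,m₂)=(1/2,-5/2): CG² = 10/21, CG = +√(10/21)
  (m₁,m₂)=(-1/2,-3/2): CG² = 8/21, CG = −√(8/21)   ← matches the target
  (m₁,m₂)=(-3/2,-1/2): CG² = 1/7, CG = +√(1/7)
Pairs with CG² = 8/21: (-1/2,-3/2): −√(8/21)

(-1/2,-3/2): −√(8/21)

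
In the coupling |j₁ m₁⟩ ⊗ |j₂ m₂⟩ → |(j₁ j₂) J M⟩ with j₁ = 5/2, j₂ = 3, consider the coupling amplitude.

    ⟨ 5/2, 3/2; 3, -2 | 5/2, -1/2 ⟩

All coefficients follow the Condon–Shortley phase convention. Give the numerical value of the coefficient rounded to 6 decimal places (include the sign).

triangle: 3!·2!·3!/9! = 72/362880
(j±m)!: 4!·1!·1!·5!·2!·3! = 34560
prefactor² = (2J+1)·Δ·N² = 288/7
  k=0: +1/(0!·3!·1!·1!·1!·2!) = 1/12
  k=1: −1/(1!·2!·0!·0!·2!·3!) = -1/24
Σ = 1/24  ⇒  CG² = 288/7·(1/24)² = 1/14
CG = +√(1/14) = +0.267261

+√(1/14) ≈ +0.267261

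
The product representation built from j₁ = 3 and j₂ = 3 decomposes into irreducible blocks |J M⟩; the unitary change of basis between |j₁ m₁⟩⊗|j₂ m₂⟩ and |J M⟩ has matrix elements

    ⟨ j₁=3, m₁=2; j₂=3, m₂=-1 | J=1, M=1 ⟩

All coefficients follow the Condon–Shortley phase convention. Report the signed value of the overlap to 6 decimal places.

triangle: 5!·1!·1!/8! = 120/40320
(j±m)!: 5!·1!·2!·4!·2!·0! = 11520
prefactor² = (2J+1)·Δ·N² = 720/7
  k=1: −1/(1!·4!·0!·1!·1!·0!) = -1/24
Σ = -1/24  ⇒  CG² = 720/7·(-1/24)² = 5/28
CG = −√(5/28) = -0.422577

-0.422577  (= −√(5/28))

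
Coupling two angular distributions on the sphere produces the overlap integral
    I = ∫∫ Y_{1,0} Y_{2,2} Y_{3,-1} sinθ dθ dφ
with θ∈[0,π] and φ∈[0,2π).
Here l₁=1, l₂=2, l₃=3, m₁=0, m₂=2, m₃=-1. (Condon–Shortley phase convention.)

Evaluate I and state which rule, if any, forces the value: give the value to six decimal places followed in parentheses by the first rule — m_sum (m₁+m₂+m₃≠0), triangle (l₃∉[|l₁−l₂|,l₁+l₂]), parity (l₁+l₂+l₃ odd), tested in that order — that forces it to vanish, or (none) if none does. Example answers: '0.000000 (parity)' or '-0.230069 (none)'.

0.000000 (m_sum)

0 + 2 − 1 = 1 ≠ 0: azimuthal integral kills it; I = 0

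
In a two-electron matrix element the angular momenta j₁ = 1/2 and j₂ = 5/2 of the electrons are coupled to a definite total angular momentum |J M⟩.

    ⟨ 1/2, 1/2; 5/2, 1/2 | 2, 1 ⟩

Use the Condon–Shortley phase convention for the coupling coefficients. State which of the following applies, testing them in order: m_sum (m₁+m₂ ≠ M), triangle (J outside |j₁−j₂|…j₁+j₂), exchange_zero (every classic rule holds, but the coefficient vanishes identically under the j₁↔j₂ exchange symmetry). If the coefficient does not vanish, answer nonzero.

nonzero

m-sum: m₁+m₂ = 1/2+1/2 = 1, M = 1  ✓
triangle: |j₁−j₂| = 2 ≤ J = 2 ≤ j₁+j₂ = 3  ✓
exchange: j₁≠j₂ or m₁≠m₂ — the exchange symmetry imposes no constraint here
value check: CG = +√(1/3) = +0.577350 ≠ 0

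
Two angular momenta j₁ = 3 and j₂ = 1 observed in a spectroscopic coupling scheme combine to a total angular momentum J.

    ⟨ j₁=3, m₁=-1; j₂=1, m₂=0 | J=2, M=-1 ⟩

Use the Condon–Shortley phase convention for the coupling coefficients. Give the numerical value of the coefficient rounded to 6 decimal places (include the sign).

√[5·2!4!0!/7! · 2!4!1!1!1!3!] = √(96/7)
  +(−1)^1/∏(1,1,3,0,1,0)! = -1/6  (running -1/6)
⟨..|..⟩ = √(96/7)·(-1/6) = -0.617213

−√(8/21) ≈ -0.617213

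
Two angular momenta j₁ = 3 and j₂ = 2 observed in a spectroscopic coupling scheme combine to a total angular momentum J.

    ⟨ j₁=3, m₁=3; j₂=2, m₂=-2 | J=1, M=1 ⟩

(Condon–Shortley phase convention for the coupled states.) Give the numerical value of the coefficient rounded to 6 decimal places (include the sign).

triangle: 4!·2!·0!/7! = 48/5040
(j±m)!: 6!·0!·0!·4!·2!·0! = 34560
prefactor² = (2J+1)·Δ·N² = 6912/7
  k=0: +1/(0!·4!·0!·0!·2!·0!) = 1/48
Σ = 1/48  ⇒  CG² = 6912/7·(1/48)² = 3/7
CG = +√(3/7) = +0.654654

+√(3/7) = +0.654654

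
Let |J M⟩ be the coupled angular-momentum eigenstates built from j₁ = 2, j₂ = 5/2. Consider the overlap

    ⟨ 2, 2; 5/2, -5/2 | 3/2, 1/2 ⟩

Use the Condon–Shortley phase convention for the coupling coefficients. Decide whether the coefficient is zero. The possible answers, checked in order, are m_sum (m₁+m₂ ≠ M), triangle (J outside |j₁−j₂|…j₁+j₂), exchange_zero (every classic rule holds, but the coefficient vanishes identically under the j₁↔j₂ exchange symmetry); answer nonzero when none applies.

m_sum

m-sum: m₁+m₂ = 2+(-5/2) = -1/2, M = 1/2  ✗ ⇒ coefficient is 0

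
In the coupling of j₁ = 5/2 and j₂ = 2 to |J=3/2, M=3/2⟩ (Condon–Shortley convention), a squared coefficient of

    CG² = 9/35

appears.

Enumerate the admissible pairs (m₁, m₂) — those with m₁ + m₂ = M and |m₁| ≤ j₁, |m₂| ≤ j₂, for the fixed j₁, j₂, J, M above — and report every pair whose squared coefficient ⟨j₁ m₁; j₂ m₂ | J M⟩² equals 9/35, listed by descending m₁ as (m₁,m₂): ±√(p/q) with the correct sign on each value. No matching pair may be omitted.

Admissible pairs with m₁+m₂ = M = 3/2: (-1/2,2), (1/2,1), (3/2,0), (5/2,-1)
  (m₁,m₂)=(5/2,-1): CG² = 2/7, CG = +√(2/7)
  (m₁,m₂)=(3/2,0): CG² = 12/35, CG = −√(12/35)
  (m₁,m₂)=(1/2,1): CG² = 9/35, CG = +√(9/35)   ← matches the target
  (m₁,m₂)=(-1/2,2): CG² = 4/35, CG = −√(4/35)
Pairs with CG² = 9/35: (1/2,1): +√(9/35)

(1/2,1): +√(9/35)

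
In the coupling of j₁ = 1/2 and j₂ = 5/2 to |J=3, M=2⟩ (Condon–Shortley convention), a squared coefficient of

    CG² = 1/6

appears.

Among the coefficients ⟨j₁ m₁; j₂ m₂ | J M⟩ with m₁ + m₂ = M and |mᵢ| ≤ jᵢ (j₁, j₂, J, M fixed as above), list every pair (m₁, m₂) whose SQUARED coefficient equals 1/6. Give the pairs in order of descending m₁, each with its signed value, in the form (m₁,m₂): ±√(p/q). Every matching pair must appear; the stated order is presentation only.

Admissible pairs with m₁+m₂ = M = 2: (-1/2,5/2), (1/2,3/2)
  (m₁,m₂)=(1/2,3/2): CG² = 5/6, CG = +√(5/6)
  (m₁,m₂)=(-1/2,5/2): CG² = 1/6, CG = +√(1/6)   ← matches the target
Pairs with CG² = 1/6: (-1/2,5/2): +√(1/6)

(-1/2,5/2): +√(1/6)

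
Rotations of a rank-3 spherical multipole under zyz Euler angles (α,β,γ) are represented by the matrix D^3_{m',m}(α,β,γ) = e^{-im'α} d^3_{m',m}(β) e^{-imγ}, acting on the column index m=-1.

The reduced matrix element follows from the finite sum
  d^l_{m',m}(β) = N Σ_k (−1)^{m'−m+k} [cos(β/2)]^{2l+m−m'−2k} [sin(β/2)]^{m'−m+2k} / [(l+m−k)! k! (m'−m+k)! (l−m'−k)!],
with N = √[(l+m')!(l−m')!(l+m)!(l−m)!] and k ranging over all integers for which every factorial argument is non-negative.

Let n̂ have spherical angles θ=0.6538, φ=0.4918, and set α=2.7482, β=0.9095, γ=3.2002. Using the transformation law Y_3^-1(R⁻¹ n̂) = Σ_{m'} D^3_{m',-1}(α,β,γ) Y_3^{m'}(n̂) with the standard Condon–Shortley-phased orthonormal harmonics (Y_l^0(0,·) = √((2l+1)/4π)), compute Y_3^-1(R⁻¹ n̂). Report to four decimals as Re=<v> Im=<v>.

Need the full column D^3_{m',-1} for m'=−3..3 at α=2.7482, β=0.9095, γ=3.2002.
cos(β/2)=0.898371, sin(β/2)=0.439238
d^3_{-3,-1}: single k=2 term ⇒ +0.486707;  D = +0.211361-0.438418i
d^3_{-2,-1}: k∈[1..2] ⇒ +0.812789 -0.388594 = +0.424195;  D = -0.316614+0.282307i
d^3_{-1,-1}: k∈[0..2] ⇒ +0.525695 -1.005338 +0.180244 = -0.299398;  D = -0.282776+0.098372i
d^3_{0,-1}: k∈[0..2] ⇒ -0.890366 +0.638525 -0.050880 = -0.302721;  D = +0.302201+0.017732i
d^3_{1,-1}: k∈[0..2] ⇒ +0.754003 -0.240326 +0.007181 = +0.520859;  D = +0.468552+0.227493i
d^3_{2,-1}: k∈[0..1] ⇒ -0.388594 +0.046447 = -0.342147;  D = +0.226993+0.256005i
d^3_{3,-1}: single k=0 term ⇒ +0.116347;  D = +0.037923+0.109993i
Y_3^{m'}(θ=0.6538,φ=0.4918) and Σ D·Y over m':
  (+0.2114-0.4384i)·(+0.0089-0.0934i)  (-0.3166+0.2823i)·(+0.1663-0.2498i)  (-0.2828+0.0984i)·(+0.3726-0.1996i)  (+0.3022+0.0177i)·(+0.0446+0.0000i)  (+0.4686+0.2275i)·(-0.3726-0.1996i)  (+0.2270+0.2560i)·(+0.1663+0.2498i)  (+0.0379+0.1100i)·(-0.0089-0.0934i)
Y_3^-1(R⁻¹ n̂) = -0.238899+0.112706i

Re=-0.2389 Im=0.1127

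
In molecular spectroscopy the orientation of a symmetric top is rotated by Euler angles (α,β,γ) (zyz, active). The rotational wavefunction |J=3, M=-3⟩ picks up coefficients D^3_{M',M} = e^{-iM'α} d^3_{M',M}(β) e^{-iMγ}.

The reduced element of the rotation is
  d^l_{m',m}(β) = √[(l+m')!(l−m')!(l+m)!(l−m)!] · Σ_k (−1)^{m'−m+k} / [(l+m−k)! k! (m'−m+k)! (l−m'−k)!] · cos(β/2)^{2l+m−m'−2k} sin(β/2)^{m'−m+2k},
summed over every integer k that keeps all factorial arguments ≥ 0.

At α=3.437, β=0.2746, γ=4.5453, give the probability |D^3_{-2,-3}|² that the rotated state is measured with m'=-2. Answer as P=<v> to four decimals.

P=0.1023

First d^3_{-2,-3}(β=0.2746), then the phase factors e^{-i(-2)α} and e^{-i(-3)γ}:
c=cos(0.274600/2)=0.990589, s=sin(0.274600/2)=0.136869; N=√[1·120·1·720]=293.938769
k∈{0} keeps every argument non-negative
  k=0: (−1)^1·293.9388/(120)·0.9906^5·0.1369^1 = -0.319778
d^3_{-2,-3}(0.2746) = -0.319778
|D^3_{-2,-3}|² = |d^3_{-2,-3}(β)|² = (-0.319778)² = 0.102258 (the z-rotation phases have unit modulus)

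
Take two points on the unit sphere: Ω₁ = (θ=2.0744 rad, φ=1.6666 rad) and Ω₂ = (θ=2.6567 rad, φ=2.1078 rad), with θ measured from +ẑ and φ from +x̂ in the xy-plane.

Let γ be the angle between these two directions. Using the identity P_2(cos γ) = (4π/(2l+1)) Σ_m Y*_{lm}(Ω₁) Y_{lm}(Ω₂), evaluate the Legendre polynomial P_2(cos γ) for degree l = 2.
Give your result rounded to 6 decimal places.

Addition theorem: P_2(cos γ) = (4π/5) Σ_m Y*_{lm}(Ω₁) Y_{lm}(Ω₂), m = −2…2:
  m=-2: (-0.29089 - 0.05643j) × (-0.04000 + 0.07378j) = 0.01580 - 0.01920j  (running Σ = 0.01580 - 0.01920j)
  m=-1: (0.03124 - 0.32504j) × (0.16298 + 0.27374j) = 0.09407 - 0.04442j  (running Σ = 0.10987 - 0.06363j)
  m=0: (-0.09504 + 0.00000j) × (0.42522 + 0.00000j) = -0.04041 + 0.00000j  (running Σ = 0.06945 - 0.06363j)
  m=1: (-0.03124 - 0.32504j) × (-0.16298 + 0.27374j) = 0.09407 + 0.04442j  (running Σ = 0.16352 - 0.01920j)
  m=2: (-0.29089 + 0.05643j) × (-0.04000 - 0.07378j) = 0.01580 + 0.01920j  (running Σ = 0.17932 + 0.00000j)
Σ over m = 0.17932 + 0.00000j; ×(4π/5) → 0.45068 + 0.00000j. Real part: 0.450678

0.450678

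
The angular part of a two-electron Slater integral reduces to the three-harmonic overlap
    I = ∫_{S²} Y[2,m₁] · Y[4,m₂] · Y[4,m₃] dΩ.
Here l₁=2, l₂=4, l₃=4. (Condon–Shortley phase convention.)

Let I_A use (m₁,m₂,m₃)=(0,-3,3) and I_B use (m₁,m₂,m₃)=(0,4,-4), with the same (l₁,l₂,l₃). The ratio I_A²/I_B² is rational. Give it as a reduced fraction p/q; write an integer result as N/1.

l's match ⇒ only the (l;m) 3-j factors differ between A and B.
A: triangle coeff Δ(2,4,4) = 1/13860; Σ_t [0,1]: t=0:+1/480 t=1:−1/720 = 1/1440; (3j)²=7/1980 [(2 4 4; 0 -3 3)], sign=-1
B: triangle coeff Δ(2,4,4) = 1/13860; Σ_t [2,2]: t=2:+1/2880 = 1/2880; (3j)²=28/495 [(2 4 4; 0 4 -4)], sign=+1
I_A²/I_B² = (7/1980)/(28/495) = 1/16

1/16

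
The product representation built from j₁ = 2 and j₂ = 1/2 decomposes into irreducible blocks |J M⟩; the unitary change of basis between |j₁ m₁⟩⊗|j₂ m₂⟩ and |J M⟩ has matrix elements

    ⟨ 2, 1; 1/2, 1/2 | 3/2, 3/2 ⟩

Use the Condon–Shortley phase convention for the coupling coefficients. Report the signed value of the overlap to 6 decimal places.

-0.447214  (= −√(1/5))

triangle: 1!·3!·0!/5! = 6/120
(j±m)!: 3!·1!·1!·0!·3!·0! = 36
prefactor² = (2J+1)·Δ·N² = 36/5
  k=1: −1/(1!·0!·0!·0!·3!·0!) = -1/6
Σ = -1/6  ⇒  CG² = 36/5·(-1/6)² = 1/5
CG = −√(1/5) = -0.447214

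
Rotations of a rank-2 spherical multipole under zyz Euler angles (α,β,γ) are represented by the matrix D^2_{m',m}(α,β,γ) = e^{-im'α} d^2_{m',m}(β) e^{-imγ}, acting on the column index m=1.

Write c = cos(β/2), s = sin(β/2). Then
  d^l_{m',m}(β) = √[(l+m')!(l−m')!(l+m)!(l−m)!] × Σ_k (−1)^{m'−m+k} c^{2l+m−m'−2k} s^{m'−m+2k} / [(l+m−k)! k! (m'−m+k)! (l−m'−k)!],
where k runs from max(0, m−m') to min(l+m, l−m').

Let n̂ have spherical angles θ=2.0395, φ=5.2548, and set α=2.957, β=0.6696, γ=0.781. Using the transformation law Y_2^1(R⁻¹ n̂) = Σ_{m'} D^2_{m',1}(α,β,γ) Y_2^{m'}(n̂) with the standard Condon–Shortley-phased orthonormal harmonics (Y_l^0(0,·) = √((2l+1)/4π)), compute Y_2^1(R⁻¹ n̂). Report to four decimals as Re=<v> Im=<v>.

Re=0.1887 Im=0.3366

Need the full column D^2_{m',1} for m'=−2..2 at α=2.9570, β=0.6696, γ=0.7810.
cos(β/2)=0.944476, sin(β/2)=0.328580
d^2_{-2,1}: single k=3 term ⇒ +0.067011;  D = +0.027362-0.061170i
d^2_{-1,1}: k∈[2..3] ⇒ +0.288926 -0.011656 = +0.277269;  D = -0.157747+0.228022i
d^2_{0,1}: k∈[1..2] ⇒ +0.678094 -0.082071 = +0.596023;  D = +0.423301-0.419594i
d^2_{1,1}: k∈[0..1] ⇒ +0.795726 -0.288926 = +0.506801;  D = -0.419306+0.284657i
d^2_{2,1}: single k=0 term ⇒ -0.553662;  D = -0.507373+0.221616i
Y_2^{m'}(θ=2.0395,φ=5.2548) and Σ D·Y over m':
  (+0.0274-0.0612i)·(-0.1436+0.2719i)  (-0.1577+0.2280i)·(-0.1607-0.2667i)  (+0.4233-0.4196i)·(-0.1223+0.0000i)  (-0.4193+0.2847i)·(+0.1607-0.2667i)  (-0.5074+0.2216i)·(-0.1436-0.2719i)
Y_2^1(R⁻¹ n̂) = +0.188704+0.336631i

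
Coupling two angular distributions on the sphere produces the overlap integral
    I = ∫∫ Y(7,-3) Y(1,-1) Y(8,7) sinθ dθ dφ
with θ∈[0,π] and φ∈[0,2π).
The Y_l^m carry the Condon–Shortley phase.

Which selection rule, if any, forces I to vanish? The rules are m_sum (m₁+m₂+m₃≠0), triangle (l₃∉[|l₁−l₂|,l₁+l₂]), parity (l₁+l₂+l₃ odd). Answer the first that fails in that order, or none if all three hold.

m_sum

m₁+m₂+m₃ = -3 − 1 + 7 = 3  ✗
triangle: |7−1|=6 ≤ l₃=8 ≤ 7+1=8
parity: l₁+l₂+l₃ = 16 is even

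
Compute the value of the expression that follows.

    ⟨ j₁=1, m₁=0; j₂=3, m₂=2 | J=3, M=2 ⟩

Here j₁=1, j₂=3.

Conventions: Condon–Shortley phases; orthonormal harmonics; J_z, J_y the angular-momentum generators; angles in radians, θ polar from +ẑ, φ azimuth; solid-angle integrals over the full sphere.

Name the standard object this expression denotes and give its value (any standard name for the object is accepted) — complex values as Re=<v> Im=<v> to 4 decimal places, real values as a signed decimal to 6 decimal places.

This is a Clebsch–Gordan (vector-coupling) coefficient.
j₁+j₂−J=1  J+j₁−j₂=1  J−j₁+j₂=5  j₁+j₂+J+1=8
(j₁±m₁, j₂±m₂, J±M) = (1,1,5,1,5,1)
P² = 300
sum k=0..1:
  [0] +1/120 = 1/120
  [1] −1/24 = -1/24
S = -1/30
C² = P²·S² = 1/3 ; C = -0.577350

Clebsch–Gordan coefficient, −√(1/3) ≈ -0.577350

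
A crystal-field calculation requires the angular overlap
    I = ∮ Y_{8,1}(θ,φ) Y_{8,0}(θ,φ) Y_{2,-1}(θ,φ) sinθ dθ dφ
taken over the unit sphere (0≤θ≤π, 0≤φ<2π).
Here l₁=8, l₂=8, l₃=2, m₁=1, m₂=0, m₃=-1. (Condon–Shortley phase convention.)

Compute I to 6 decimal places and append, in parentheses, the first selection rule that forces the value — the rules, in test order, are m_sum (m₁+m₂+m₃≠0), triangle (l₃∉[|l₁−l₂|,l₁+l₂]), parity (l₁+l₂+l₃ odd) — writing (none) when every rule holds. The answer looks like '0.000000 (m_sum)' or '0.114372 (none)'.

Checks pass: Σm=0; 18 even; l₃=2∈[0,16].
(2·8+1)(2·8+1)(2·2+1) = 1445
Δ: 14! 2! 2! / 19! → 1/348840
sum: t=6:+1/116121600 t=7:−1/25401600 t=8:+1/116121600 = -1/45158400
3j²(8 8 2; 0 0 0) = Δ·Π!·Σ² = 24/1615  (sign -1)
sum: t=6:+1/58060800 t=7:−1/50803200 = -1/406425600
3j²(8 8 2; 1 0 -1) = Δ·Π!·Σ² = 1/3230  (sign +1)
combine: 4πI² = 1445·24/1615·1/3230 = 12/1805
take √, sign -1: I = -0.02300102
No selection rule forces the value: the integral is nonzero (none).

-0.023001 (none)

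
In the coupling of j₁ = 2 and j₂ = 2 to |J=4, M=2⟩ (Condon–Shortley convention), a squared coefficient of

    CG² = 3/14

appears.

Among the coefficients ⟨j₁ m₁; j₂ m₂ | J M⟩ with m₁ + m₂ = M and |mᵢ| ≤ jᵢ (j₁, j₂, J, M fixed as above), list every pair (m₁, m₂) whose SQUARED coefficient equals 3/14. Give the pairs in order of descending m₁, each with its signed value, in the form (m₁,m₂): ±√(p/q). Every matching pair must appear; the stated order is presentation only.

Admissible pairs with m₁+m₂ = M = 2: (0,2), (1,1), (2,0)
  (m₁,m₂)=(2,0): CG² = 3/14, CG = +√(3/14)   ← matches the target
  (m₁,m₂)=(1,1): CG² = 4/7, CG = +√(4/7)
  (m₁,m₂)=(0,2): CG² = 3/14, CG = +√(3/14)   ← matches the target
Pairs with CG² = 3/14: (2,0): +√(3/14); (0,2): +√(3/14)

(2,0): +√(3/14); (0,2): +√(3/14)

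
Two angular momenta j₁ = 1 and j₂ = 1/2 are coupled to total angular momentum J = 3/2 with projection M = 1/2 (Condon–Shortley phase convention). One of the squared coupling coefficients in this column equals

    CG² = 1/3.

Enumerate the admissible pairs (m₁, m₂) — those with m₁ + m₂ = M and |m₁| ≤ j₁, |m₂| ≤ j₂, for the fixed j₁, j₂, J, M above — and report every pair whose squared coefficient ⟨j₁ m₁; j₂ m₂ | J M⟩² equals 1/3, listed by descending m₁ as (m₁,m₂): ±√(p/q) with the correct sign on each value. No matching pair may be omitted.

(1,-1/2): +√(1/3)

Admissible pairs with m₁+m₂ = M = 1/2: (0,1/2), (1,-1/2)
  (m₁,m₂)=(1,-1/2): CG² = 1/3, CG = +√(1/3)   ← matches the target
  (m₁,m₂)=(0,1/2): CG² = 2/3, CG = +√(2/3)
Pairs with CG² = 1/3: (1,-1/2): +√(1/3)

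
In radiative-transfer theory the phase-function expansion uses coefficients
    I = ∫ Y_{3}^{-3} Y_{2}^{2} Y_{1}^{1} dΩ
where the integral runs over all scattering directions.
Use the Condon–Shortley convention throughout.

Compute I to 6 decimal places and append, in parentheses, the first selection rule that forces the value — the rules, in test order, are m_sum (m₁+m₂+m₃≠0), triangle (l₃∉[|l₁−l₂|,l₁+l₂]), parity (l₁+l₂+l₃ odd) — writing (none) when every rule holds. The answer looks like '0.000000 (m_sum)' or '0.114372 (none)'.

m-sum 0 ✓  L=6 even ✓  1≤1≤5 ✓
Π(2lᵢ+1) = 7×5×3 = 105
triangle coeff Δ(3,2,1) = 1/105
Σ_t [2,2]: t=2:+1/4 = 1/4
(3j)²=3/35 [(3 2 1; 0 0 0)], sign=-1
Σ_t [4,4]: t=4:+1/48 = 1/48
(3j)²=1/7 [(3 2 1; -3 2 1)], sign=+1
⇒ 4πI² = 9/7
I = (-1)√(9/7/(4π)) = -0.31986543
No selection rule forces the value: the integral is nonzero (none).

-0.319865 (none)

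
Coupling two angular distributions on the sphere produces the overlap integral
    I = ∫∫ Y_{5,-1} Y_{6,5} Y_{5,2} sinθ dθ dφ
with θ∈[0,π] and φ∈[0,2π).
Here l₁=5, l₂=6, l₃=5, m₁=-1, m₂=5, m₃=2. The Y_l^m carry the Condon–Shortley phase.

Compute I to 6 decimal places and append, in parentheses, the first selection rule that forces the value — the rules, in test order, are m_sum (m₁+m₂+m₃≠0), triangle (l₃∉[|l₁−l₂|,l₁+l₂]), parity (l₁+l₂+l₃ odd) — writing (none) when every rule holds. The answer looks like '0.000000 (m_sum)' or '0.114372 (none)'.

Σmᵢ = 6 ≠ 0, so the φ-integral vanishes; I = 0

0.000000 (m_sum)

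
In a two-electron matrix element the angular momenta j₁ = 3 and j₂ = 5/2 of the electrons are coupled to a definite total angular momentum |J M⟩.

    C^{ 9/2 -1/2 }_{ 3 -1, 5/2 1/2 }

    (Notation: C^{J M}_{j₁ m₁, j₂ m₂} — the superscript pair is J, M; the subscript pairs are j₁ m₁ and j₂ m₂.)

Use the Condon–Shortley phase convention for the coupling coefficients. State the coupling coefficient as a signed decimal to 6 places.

triangle: 1!×5!×4!/11! = 2880/39916800
(j±m)!: 2!×4!×3!×2!×4!×5! = 1658880
prefactor² = (2J+1)×Δ×N² = 92160/77
  k=0: +1/(0!×1!×4!×3!×1!×1!) = 1/144
  k=1: −1/(1!×0!×3!×2!×2!×2!) = -1/48
Σ = -1/72  ⇒  CG² = 92160/77×(-1/72)² = 160/693
CG = −√(160/693) = -0.480500

-0.480500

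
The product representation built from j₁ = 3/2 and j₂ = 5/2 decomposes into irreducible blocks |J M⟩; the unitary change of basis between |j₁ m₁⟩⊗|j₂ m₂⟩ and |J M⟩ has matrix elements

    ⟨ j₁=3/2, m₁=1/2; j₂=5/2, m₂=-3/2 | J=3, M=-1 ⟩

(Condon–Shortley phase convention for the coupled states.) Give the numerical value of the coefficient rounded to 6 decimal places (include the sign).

√[7·1!2!4!/8! · 2!1!1!4!2!4!] = √(96/5)
  +(−1)^0/∏(0,1,1,1,1,3)! = 1/6  (running 1/6)
  +(−1)^1/∏(1,0,0,0,2,4)! = -1/48  (running 7/48)
⟨..|..⟩ = √(96/5)·(7/48) = +0.639010

+0.639010  (= +√(49/120))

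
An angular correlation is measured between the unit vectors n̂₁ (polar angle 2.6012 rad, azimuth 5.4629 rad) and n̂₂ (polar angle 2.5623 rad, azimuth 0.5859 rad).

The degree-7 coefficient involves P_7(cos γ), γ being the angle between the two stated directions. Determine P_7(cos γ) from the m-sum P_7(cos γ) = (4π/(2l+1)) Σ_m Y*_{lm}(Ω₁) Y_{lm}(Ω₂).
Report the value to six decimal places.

-0.091052

Term-by-term m-sum for l=7 (normalisation 4π/15 = 0.837758):
  term(m=-7) = -0.00003 + 0.00001j   from Y*(Ω₁)=0.00409 + 0.00246j, Y(Ω₂)=-0.00423 + 0.00603j
  term(m=-6) = -0.00069 - 0.00105j   from Y*(Ω₁)=-0.00618 - 0.02910j, Y(Ω₂)=0.03923 - 0.01539j
  term(m=-5) = 0.01213 - 0.01125j   from Y*(Ω₁)=-0.06493 + 0.09272j, Y(Ω₂)=-0.14292 - 0.03078j
  term(m=-4) = 0.07700 + 0.05957j   from Y*(Ω₁)=0.28635 - 0.04022j, Y(Ω₂)=0.23504 + 0.24104j
  term(m=-3) = -0.11088 + 0.20597j   from Y*(Ω₁)=-0.37215 - 0.30140j, Y(Ω₂)=-0.09077 - 0.47996j
  term(m=-2) = -0.12210 - 0.04172j   from Y*(Ω₁)=0.02831 + 0.40505j, Y(Ω₂)=-0.12345 + 0.29282j
  term(m=-1) = 0.00311 - 0.01875j   from Y*(Ω₁)=-0.06304 + 0.06760j, Y(Ω₂)=-0.17131 + 0.11369j
  term(m=+0) = 0.17422 + 0.00000j   from Y*(Ω₁)=0.43989 + 0.00000j, Y(Ω₂)=0.39605 + 0.00000j
  term(m=+1) = 0.00311 + 0.01875j   from Y*(Ω₁)=0.06304 + 0.06760j, Y(Ω₂)=0.17131 + 0.11369j
  term(m=+2) = -0.12210 + 0.04172j   from Y*(Ω₁)=0.02831 - 0.40505j, Y(Ω₂)=-0.12345 - 0.29282j
  term(m=+3) = -0.11088 - 0.20597j   from Y*(Ω₁)=0.37215 - 0.30140j, Y(Ω₂)=0.09077 - 0.47996j
  term(m=+4) = 0.07700 - 0.05957j   from Y*(Ω₁)=0.28635 + 0.04022j, Y(Ω₂)=0.23504 - 0.24104j
  term(m=+5) = 0.01213 + 0.01125j   from Y*(Ω₁)=0.06493 + 0.09272j, Y(Ω₂)=0.14292 - 0.03078j
  term(m=+6) = -0.00069 + 0.00105j   from Y*(Ω₁)=-0.00618 + 0.02910j, Y(Ω₂)=0.03923 + 0.01539j
  term(m=+7) = -0.00003 - 0.00001j   from Y*(Ω₁)=-0.00409 + 0.00246j, Y(Ω₂)=0.00423 + 0.00603j
Σ over m = -0.10869 - 0.00000j; ×(4π/15) → -0.09105 - 0.00000j. Real part: -0.091052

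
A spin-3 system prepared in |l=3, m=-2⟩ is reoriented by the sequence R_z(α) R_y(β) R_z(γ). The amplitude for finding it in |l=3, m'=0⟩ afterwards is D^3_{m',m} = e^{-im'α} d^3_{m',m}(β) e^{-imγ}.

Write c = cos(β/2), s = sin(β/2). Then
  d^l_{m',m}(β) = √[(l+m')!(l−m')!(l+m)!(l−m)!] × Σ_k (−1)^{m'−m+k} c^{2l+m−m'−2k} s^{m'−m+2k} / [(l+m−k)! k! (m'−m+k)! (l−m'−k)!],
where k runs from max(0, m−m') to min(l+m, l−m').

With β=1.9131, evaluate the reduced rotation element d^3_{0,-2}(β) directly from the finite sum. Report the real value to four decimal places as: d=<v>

d=-0.4078

d^3_{0,-2}(β=1.9131) via the finite sum:
c=cos(1.913100/2)=0.576343, s=sin(1.913100/2)=0.817208; N=√[6·6·1·120]=65.726707
The bounds max(0,m−m')=0 and min(l+m,l−m')=1 give 2 terms
  k=0: (−1)^2·65.7267/(12)·0.5763^4·0.8172^2 = +0.403598
  k=1: (−1)^3·65.7267/(12)·0.5763^2·0.8172^4 = -0.811433
d^3_{0,-2}(1.9131) = +0.403598 -0.811433 = -0.407835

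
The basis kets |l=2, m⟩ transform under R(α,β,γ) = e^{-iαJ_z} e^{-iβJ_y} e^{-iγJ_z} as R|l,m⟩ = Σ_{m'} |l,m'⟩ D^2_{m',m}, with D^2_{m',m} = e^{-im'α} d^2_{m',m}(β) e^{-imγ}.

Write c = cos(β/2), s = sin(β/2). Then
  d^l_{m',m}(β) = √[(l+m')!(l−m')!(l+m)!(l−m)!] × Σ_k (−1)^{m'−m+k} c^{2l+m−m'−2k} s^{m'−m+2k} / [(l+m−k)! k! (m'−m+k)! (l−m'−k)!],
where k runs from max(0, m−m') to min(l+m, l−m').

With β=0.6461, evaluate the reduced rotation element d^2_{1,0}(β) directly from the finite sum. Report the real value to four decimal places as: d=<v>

d^2_{1,0}(β=0.6461) via the finite sum:
With c≡cos(β/2)=0.948272 and s≡sin(β/2)=0.317460, N=[6·1·2·2]^{1/2}=4.898979
The bounds max(0,m−m')=0 and min(l+m,l−m')=1 give 2 terms
  k=0: (−1)^1·4.8990/(2)·0.9483^3·0.3175^1 = -0.663076
  k=1: (−1)^2·4.8990/(2)·0.9483^1·0.3175^3 = +0.074315
d^2_{1,0}(0.6461) = -0.663076 +0.074315 = -0.588761

d=-0.5888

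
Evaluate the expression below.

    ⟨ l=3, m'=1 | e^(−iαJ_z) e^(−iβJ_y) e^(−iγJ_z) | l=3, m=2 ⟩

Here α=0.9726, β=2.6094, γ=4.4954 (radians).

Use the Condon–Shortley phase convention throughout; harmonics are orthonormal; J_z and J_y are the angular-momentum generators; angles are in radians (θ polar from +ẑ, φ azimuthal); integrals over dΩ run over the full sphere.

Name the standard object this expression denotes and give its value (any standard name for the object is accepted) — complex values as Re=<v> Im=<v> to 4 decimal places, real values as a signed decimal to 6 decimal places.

Wigner D-matrix element, Re=0.0854 Im=-0.0510

This is a Wigner D-matrix element — the rotation-matrix element ⟨l m'| R(α,β,γ) |l m⟩ in the angular-momentum basis.
First d^3_{1,2}(β=2.6094), then the phase factors e^{-i(1)α} and e^{-i(2)γ}:
With c≡cos(β/2)=0.262967 and s≡sin(β/2)=0.964805, N=[24·2·120·1]^{1/2}=75.894664
k∈{1,2} keeps every argument non-negative
  k=1: (−1)^0·75.8947/(24)·0.2630^5·0.9648^1 = +0.003837
  k=2: (−1)^1·75.8947/(12)·0.2630^3·0.9648^3 = -0.103289
d^3_{1,2}(2.6094) = +0.003837 -0.103289 = -0.099452
Phases: e^{-i·(1)·0.9726}=+0.563153-0.826353i, e^{-i·(2)·4.4954}=-0.907300-0.420483i ⇒ D=+0.085371-0.051014i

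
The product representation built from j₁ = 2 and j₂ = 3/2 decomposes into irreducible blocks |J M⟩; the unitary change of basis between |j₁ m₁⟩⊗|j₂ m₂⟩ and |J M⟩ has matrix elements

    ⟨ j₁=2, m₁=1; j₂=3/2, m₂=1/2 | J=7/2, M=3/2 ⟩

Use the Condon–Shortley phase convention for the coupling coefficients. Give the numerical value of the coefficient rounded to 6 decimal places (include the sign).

triangle: 0!×4!×3!/8! = 144/40320
(j±m)!: 3!×1!×2!×1!×5!×2! = 2880
prefactor² = (2J+1)×Δ×N² = 576/7
  k=0: +1/(0!×0!×1!×2!×3!×1!) = 1/12
Σ = 1/12  ⇒  CG² = 576/7×(1/12)² = 4/7
CG = +√(4/7) = +0.755929

+√(4/7) = +0.755929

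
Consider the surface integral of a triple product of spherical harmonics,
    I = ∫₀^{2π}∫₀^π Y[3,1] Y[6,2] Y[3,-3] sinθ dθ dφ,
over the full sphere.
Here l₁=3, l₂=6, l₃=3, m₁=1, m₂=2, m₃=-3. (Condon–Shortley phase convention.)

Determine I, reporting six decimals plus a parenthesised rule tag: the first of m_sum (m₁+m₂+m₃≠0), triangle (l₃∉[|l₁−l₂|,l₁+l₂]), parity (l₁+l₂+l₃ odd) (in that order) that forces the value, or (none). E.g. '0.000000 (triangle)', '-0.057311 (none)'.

m-sum 0 ✓  L=12 even ✓  3≤3≤9 ✓
Π(2lᵢ+1) = 7×13×7 = 637
triangle coeff Δ(3,6,3) = 1/12012
Σ_t [3,3]: t=3:−1/1296 = -1/1296
(3j)²=100/3003 [(3 6 3; 0 0 0)], sign=+1
Σ_t [2,2]: t=2:+1/34560 = 1/34560
(3j)²=1/429 [(3 6 3; 1 2 -3)], sign=+1
⇒ 4πI² = 700/14157
I = (+1)√(700/14157/(4π)) = 0.06272757
No selection rule forces the value: the integral is nonzero (none).

0.062728 (none)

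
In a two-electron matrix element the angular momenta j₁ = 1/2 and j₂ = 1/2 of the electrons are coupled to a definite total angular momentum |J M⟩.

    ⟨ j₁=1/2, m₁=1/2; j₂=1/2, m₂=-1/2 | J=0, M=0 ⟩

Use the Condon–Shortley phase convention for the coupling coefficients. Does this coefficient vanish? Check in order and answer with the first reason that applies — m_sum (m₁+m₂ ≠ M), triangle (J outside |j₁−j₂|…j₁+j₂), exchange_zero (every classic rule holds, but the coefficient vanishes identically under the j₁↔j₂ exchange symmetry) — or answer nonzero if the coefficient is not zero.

nonzero

m-sum: m₁+m₂ = 1/2+(-1/2) = 0, M = 0  ✓
triangle: |j₁−j₂| = 0 ≤ J = 0 ≤ j₁+j₂ = 1  ✓
exchange: j₁≠j₂ or m₁≠m₂ — the exchange symmetry imposes no constraint here
value check: CG = +√(1/2) = +0.707107 ≠ 0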